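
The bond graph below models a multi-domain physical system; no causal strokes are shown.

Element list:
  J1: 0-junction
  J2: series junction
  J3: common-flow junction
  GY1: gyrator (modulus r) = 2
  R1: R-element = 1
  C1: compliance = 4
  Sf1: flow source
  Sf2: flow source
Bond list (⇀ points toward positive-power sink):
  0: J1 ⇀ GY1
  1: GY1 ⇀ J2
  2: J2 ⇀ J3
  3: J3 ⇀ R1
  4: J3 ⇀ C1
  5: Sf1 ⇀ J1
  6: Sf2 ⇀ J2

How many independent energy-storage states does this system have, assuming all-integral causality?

1  (C1 all integral)

#5 stroke at Sf1  (Sf1: flow source, stroke at near end)
#6 stroke at Sf2  (Sf2 (Sf) sets flow on bond)
#0 stroke at J1  (J1 needs exactly one e-in)
#1 stroke at J2  (1-jn J2 has f-setter on 6)
#2 stroke at J2  (1-jn J2 has f-setter on 6)
#3 stroke at J3  (J3: bond 2 brought flow, rest push out)
#4 stroke at J3  (1-jn J3 has f-setter on 2)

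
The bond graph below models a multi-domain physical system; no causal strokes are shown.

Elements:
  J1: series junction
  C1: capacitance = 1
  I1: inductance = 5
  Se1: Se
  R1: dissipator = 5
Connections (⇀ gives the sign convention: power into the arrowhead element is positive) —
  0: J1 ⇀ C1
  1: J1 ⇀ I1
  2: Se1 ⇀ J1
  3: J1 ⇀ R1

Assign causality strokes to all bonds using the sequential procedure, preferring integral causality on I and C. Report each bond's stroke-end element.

#0 stroke at J1
#1 stroke at I1
#2 stroke at J1
#3 stroke at J1

β2 stroke→J1  (source Se1 imposes e)
β0 stroke→J1  (C1 integral (e out))
β1 stroke→I1  (I1 outputs flow p/I1)
β3 stroke→J1  (common-f at J1 fixed by 1)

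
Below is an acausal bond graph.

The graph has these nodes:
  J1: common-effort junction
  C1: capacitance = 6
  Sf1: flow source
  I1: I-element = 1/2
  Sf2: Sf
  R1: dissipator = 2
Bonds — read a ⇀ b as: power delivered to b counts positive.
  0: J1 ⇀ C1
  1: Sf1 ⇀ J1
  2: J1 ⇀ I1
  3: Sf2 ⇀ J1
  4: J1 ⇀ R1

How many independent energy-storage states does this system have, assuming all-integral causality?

2  (C1, I1 all integral)

b1 →Sf1  (source Sf1 imposes f)
b3 →Sf2  (Sf2: flow source, stroke at near end)
b0 →J1  (C1: C, integral causality)
b2 →I1  (common-e at J1 fixed by 0)
b4 →R1  (common-e at J1 fixed by 0)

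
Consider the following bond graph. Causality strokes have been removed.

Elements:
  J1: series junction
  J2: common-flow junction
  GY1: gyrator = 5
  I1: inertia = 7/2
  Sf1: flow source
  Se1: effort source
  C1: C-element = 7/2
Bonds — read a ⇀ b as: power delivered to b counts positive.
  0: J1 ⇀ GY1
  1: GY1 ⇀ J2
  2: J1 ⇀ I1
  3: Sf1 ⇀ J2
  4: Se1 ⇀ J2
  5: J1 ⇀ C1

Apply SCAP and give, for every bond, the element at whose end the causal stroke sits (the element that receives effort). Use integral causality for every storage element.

#3 stroke at Sf1  (Sf1 (Sf) sets flow on bond)
#4 stroke at J2  (source Se1 imposes e)
#1 stroke at J2  (J2: bond 3 brought flow, rest push out)
#0 stroke at J1  (GY GY1: same side as bond 1)
#2 stroke at I1  (I1 integral (f out))
#5 stroke at J1  (J1 flow already set via bond 2)

#0 stroke→J1
#1 stroke→J2
#2 stroke→I1
#3 stroke→Sf1
#4 stroke→J2
#5 stroke→J1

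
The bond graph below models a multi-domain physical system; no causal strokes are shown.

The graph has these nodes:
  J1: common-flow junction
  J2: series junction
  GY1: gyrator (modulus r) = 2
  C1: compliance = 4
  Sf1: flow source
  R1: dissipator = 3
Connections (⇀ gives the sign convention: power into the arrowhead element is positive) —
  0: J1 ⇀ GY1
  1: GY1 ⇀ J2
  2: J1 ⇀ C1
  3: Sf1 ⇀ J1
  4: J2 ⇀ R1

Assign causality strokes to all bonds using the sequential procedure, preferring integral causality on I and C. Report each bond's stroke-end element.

#3 stroke→Sf1  (Sf1 fixes flow; stroke at Sf1)
#0 stroke→J1  (1-jn J1 has f-setter on 3)
#2 stroke→J1  (1-jn J1 has f-setter on 3)
#1 stroke→J2  (through GY1, causality inverts; strokes same side of GY1)
#4 stroke→R1  (J2: last free bond brings flow in)

#0 →J1
#1 →J2
#2 →J1
#3 →Sf1
#4 →R1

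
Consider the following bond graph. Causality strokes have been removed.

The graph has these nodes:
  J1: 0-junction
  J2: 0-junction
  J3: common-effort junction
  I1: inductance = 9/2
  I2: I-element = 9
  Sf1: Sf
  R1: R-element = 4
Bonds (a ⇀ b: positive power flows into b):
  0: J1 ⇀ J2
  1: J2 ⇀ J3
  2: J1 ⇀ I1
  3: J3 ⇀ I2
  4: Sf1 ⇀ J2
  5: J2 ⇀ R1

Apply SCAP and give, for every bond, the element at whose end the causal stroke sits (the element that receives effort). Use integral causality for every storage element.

bond 0 |J1
bond 1 |J3
bond 2 |I1
bond 3 |I2
bond 4 |Sf1
bond 5 |J2

#4 stroke at Sf1  (source Sf1 imposes f)
#2 stroke at I1  (I1 outputs flow p/I1)
#0 stroke at J1  (closing 0-jn rule on J1)
#3 stroke at I2  (I2: I, integral causality)
#1 stroke at J3  (only one effort-in slot at J3)
#5 stroke at J2  (J2 needs exactly one e-in)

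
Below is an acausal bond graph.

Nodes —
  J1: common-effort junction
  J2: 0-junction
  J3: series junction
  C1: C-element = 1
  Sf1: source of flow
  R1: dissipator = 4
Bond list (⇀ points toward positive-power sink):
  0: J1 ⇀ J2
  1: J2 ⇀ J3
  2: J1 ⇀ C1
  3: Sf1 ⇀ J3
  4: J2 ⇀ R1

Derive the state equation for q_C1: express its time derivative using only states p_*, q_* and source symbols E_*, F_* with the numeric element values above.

dq_C1/dt = -F_Sf1 - q_C1/4

b3 stroke at Sf1  (Sf1 (Sf) sets flow on bond)
b1 stroke at J3  (J3: bond 3 brought flow, rest push out)
b2 stroke at J1  (C1 integral (e out))
b0 stroke at J2  (common-e at J1 fixed by 2)
b4 stroke at R1  (J2 effort already set via bond 0)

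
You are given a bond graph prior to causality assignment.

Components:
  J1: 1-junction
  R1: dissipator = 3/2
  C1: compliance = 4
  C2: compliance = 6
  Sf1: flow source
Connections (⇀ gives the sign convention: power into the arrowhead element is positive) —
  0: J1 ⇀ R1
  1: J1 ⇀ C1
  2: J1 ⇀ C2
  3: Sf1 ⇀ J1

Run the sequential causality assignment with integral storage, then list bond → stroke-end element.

#0 →J1
#1 →J1
#2 →J1
#3 →Sf1

bond 3 stroke→Sf1  (Sf1 fixes flow; stroke at Sf1)
bond 0 stroke→J1  (J1: bond 3 brought flow, rest push out)
bond 1 stroke→J1  (J1 flow already set via bond 3)
bond 2 stroke→J1  (1-jn J1 has f-setter on 3)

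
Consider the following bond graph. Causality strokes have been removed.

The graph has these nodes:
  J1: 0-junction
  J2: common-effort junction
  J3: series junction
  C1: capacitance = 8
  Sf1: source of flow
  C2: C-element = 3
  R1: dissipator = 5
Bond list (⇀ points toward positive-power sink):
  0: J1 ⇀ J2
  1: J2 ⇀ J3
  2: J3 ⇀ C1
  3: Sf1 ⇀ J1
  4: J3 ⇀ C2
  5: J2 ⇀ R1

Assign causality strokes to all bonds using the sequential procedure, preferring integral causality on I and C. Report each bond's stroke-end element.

bond 0 |J1
bond 1 |J2
bond 2 |J3
bond 3 |Sf1
bond 4 |J3
bond 5 |R1

β3 stroke→Sf1  (source Sf1 imposes f)
β0 stroke→J1  (only one effort-in slot at J1)
β2 stroke→J3  (C1 integral (e out))
β4 stroke→J3  (C2 integral (e out))
β1 stroke→J2  (only one flow-in slot at J3)
β5 stroke→R1  (J2 effort already set via bond 1)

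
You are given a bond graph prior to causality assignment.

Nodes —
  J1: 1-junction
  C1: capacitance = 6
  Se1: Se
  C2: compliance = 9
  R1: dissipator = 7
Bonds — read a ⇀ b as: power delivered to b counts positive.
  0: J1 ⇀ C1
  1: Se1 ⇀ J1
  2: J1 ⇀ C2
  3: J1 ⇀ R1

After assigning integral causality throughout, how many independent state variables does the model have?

2  (C1, C2 all integral)

bond 1 |J1  (Se1 fixes effort; stroke away)
bond 0 |J1  (C1: C, integral causality)
bond 2 |J1  (C2: C, integral causality)
bond 3 |R1  (closing 1-jn rule on J1)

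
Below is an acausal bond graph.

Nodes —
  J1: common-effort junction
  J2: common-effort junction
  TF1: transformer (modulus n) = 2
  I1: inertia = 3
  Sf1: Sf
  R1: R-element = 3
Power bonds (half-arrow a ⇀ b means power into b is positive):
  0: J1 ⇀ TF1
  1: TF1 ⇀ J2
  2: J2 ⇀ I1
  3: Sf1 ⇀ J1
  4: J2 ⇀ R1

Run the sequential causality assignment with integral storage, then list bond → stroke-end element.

β0 stroke at J1
β1 stroke at TF1
β2 stroke at I1
β3 stroke at Sf1
β4 stroke at J2

bond 3 |Sf1  (Sf1 (Sf) sets flow on bond)
bond 0 |J1  (J1: last free bond brings effort in)
bond 1 |TF1  (through TF1, causality passes straight; one stroke at TF1)
bond 2 |I1  (I1 outputs flow p/I1)
bond 4 |J2  (closing 0-jn rule on J2)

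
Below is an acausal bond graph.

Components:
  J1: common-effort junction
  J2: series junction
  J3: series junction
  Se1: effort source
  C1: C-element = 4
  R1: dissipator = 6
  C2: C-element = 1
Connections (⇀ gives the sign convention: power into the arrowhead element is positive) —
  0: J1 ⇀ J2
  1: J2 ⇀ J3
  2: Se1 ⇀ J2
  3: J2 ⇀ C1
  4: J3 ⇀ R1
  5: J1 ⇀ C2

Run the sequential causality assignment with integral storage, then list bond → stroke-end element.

b2 stroke→J2  (Se1 fixes effort; stroke away)
b3 stroke→J2  (C1 integral (e out))
b5 stroke→J1  (prefer integral on C2)
b0 stroke→J2  (common-e at J1 fixed by 5)
b1 stroke→J3  (only one flow-in slot at J2)
b4 stroke→R1  (closing 1-jn rule on J3)

b0 →J2
b1 →J3
b2 →J2
b3 →J2
b4 →R1
b5 →J1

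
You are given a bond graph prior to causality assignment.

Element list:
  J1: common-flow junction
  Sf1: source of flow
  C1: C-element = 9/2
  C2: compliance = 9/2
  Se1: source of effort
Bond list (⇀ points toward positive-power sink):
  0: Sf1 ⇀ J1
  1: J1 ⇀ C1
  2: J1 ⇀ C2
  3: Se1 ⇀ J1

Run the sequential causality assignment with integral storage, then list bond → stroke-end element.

bond 0 stroke→Sf1  (Sf1: flow source, stroke at near end)
bond 3 stroke→J1  (Se1 (Se) sets effort on bond)
bond 1 stroke→J1  (J1: bond 0 brought flow, rest push out)
bond 2 stroke→J1  (common-f at J1 fixed by 0)

β0 |Sf1
β1 |J1
β2 |J1
β3 |J1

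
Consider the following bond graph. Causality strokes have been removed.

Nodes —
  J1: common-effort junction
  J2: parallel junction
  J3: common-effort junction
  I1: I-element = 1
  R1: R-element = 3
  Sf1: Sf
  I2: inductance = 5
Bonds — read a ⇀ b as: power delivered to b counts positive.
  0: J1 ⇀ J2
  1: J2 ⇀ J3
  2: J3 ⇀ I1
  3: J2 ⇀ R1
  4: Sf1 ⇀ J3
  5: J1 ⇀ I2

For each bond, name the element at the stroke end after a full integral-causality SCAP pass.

b4 stroke at Sf1  (Sf1 fixes flow; stroke at Sf1)
b2 stroke at I1  (I1 outputs flow p/I1)
b1 stroke at J3  (J3: last free bond brings effort in)
b5 stroke at I2  (I2 outputs flow p/I2)
b0 stroke at J1  (only one effort-in slot at J1)
b3 stroke at J2  (J2 needs exactly one e-in)

#0 stroke at J1
#1 stroke at J3
#2 stroke at I1
#3 stroke at J2
#4 stroke at Sf1
#5 stroke at I2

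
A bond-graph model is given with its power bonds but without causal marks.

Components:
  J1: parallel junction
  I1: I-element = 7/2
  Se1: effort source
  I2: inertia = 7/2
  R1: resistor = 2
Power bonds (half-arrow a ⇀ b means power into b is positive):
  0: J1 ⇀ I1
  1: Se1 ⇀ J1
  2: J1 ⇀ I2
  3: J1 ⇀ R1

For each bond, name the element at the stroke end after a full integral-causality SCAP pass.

b0 |I1
b1 |J1
b2 |I2
b3 |R1

β1 stroke→J1  (source Se1 imposes e)
β0 stroke→I1  (common-e at J1 fixed by 1)
β2 stroke→I2  (J1 effort already set via bond 1)
β3 stroke→R1  (J1: bond 1 brought effort, rest push out)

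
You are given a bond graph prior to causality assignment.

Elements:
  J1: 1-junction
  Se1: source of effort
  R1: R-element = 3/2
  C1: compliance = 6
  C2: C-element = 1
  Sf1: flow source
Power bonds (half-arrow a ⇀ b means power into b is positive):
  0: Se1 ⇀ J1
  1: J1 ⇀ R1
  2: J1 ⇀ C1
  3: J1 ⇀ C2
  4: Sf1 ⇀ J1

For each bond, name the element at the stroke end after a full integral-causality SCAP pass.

bond 0 stroke at J1  (Se1: effort source, stroke at far end)
bond 4 stroke at Sf1  (source Sf1 imposes f)
bond 1 stroke at J1  (J1: bond 4 brought flow, rest push out)
bond 2 stroke at J1  (common-f at J1 fixed by 4)
bond 3 stroke at J1  (common-f at J1 fixed by 4)

bond 0 |J1
bond 1 |J1
bond 2 |J1
bond 3 |J1
bond 4 |Sf1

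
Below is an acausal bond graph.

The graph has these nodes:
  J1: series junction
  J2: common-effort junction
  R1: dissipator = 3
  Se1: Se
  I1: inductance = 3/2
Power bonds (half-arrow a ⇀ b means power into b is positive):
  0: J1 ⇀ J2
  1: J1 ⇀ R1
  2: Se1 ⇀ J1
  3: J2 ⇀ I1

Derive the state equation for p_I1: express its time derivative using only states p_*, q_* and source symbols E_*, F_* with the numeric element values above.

#2 stroke at J1  (Se1: effort source, stroke at far end)
#3 stroke at I1  (prefer integral on I1)
#0 stroke at J2  (only one effort-in slot at J2)
#1 stroke at J1  (1-jn J1 has f-setter on 0)

dp_I1/dt = E_Se1 - 2*p_I1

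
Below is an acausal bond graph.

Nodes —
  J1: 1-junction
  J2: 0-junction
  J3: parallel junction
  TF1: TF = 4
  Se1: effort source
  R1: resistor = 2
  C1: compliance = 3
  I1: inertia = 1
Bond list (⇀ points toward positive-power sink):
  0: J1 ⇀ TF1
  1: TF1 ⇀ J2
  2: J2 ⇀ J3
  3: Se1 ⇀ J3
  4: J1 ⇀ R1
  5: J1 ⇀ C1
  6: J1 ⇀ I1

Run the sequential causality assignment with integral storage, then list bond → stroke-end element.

bond 0 |J1
bond 1 |TF1
bond 2 |J2
bond 3 |J3
bond 4 |J1
bond 5 |J1
bond 6 |I1

#3 stroke at J3  (Se1 (Se) sets effort on bond)
#2 stroke at J2  (0-jn J3 has e-setter on 3)
#1 stroke at TF1  (common-e at J2 fixed by 2)
#0 stroke at J1  (TF1 one-in-one-out from 1)
#5 stroke at J1  (C1 integral (e out))
#6 stroke at I1  (I1 integral (f out))
#4 stroke at J1  (1-jn J1 has f-setter on 6)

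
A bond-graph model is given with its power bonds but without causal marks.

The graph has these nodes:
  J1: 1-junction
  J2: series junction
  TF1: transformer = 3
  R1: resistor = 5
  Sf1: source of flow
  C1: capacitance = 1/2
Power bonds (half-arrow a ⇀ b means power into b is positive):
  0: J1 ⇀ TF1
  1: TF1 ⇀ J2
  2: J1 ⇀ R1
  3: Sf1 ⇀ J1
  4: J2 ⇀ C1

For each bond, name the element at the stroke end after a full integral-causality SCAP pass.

β3 →Sf1  (Sf1 fixes flow; stroke at Sf1)
β0 →J1  (common-f at J1 fixed by 3)
β2 →J1  (J1: bond 3 brought flow, rest push out)
β1 →TF1  (through TF1, causality passes straight; one stroke at TF1)
β4 →J2  (1-jn J2 has f-setter on 1)

bond 0 |J1
bond 1 |TF1
bond 2 |J1
bond 3 |Sf1
bond 4 |J2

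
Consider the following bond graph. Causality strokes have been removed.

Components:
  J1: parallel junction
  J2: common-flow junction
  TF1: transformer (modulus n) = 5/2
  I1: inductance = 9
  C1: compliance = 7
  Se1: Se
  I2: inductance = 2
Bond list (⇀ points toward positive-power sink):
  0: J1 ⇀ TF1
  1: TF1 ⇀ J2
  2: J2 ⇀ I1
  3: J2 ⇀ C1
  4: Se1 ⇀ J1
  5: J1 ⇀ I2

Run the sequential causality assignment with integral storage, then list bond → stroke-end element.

β0 stroke at TF1
β1 stroke at J2
β2 stroke at I1
β3 stroke at J2
β4 stroke at J1
β5 stroke at I2

b4 stroke at J1  (Se1: effort source, stroke at far end)
b0 stroke at TF1  (common-e at J1 fixed by 4)
b5 stroke at I2  (J1: bond 4 brought effort, rest push out)
b1 stroke at J2  (TF1 one-in-one-out from 0)
b2 stroke at I1  (I1 integral (f out))
b3 stroke at J2  (J2: bond 2 brought flow, rest push out)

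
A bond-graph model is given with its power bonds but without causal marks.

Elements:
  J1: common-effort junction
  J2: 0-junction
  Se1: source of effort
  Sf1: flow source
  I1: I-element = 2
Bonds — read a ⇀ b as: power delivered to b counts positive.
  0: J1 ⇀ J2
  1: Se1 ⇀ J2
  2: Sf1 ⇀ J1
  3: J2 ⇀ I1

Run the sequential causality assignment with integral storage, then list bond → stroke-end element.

#1 →J2  (source Se1 imposes e)
#2 →Sf1  (Sf1 (Sf) sets flow on bond)
#0 →J1  (J1: last free bond brings effort in)
#3 →I1  (0-jn J2 has e-setter on 1)

bond 0 |J1
bond 1 |J2
bond 2 |Sf1
bond 3 |I1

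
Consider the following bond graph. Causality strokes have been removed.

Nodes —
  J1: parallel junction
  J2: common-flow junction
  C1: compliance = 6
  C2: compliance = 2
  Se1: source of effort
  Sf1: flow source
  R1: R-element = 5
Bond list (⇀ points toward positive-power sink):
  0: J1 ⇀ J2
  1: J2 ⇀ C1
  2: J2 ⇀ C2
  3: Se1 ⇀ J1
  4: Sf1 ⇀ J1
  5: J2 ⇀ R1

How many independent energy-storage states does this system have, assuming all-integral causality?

b3 |J1  (Se1: effort source, stroke at far end)
b4 |Sf1  (Sf1 (Sf) sets flow on bond)
b0 |J2  (0-jn J1 has e-setter on 3)
b1 |J2  (C1: C, integral causality)
b2 |J2  (prefer integral on C2)
b5 |R1  (closing 1-jn rule on J2)

2  (C1, C2 all integral)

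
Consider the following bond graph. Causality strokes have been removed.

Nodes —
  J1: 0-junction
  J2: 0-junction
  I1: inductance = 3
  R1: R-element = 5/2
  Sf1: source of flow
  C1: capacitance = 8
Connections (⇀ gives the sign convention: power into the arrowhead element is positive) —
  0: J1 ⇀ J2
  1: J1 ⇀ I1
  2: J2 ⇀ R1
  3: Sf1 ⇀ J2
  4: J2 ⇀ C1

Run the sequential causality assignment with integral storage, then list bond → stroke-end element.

#3 stroke→Sf1  (Sf1 fixes flow; stroke at Sf1)
#1 stroke→I1  (I1 outputs flow p/I1)
#0 stroke→J1  (J1: last free bond brings effort in)
#4 stroke→J2  (C1 integral (e out))
#2 stroke→R1  (J2: bond 4 brought effort, rest push out)

β0 stroke at J1
β1 stroke at I1
β2 stroke at R1
β3 stroke at Sf1
β4 stroke at J2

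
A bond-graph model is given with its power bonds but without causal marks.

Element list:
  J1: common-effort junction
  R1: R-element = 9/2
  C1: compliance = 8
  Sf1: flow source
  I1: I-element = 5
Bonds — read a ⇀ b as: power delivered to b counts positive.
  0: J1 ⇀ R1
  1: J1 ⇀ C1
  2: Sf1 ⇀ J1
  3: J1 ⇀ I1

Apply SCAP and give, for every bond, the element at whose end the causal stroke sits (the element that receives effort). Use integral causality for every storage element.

#2 |Sf1  (Sf1 fixes flow; stroke at Sf1)
#1 |J1  (C1 integral (e out))
#0 |R1  (common-e at J1 fixed by 1)
#3 |I1  (0-jn J1 has e-setter on 1)

bond 0 →R1
bond 1 →J1
bond 2 →Sf1
bond 3 →I1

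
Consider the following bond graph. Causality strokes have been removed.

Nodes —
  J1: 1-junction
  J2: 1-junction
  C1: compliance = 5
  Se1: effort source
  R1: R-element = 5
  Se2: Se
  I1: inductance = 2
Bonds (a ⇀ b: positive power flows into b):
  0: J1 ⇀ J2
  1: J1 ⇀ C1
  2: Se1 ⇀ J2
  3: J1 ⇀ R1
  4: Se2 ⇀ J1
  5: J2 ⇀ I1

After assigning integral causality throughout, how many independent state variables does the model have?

2  (C1, I1 all integral)

#2 stroke at J2  (source Se1 imposes e)
#4 stroke at J1  (source Se2 imposes e)
#1 stroke at J1  (C1: C, integral causality)
#5 stroke at I1  (prefer integral on I1)
#0 stroke at J2  (J2 flow already set via bond 5)
#3 stroke at J1  (J1 flow already set via bond 0)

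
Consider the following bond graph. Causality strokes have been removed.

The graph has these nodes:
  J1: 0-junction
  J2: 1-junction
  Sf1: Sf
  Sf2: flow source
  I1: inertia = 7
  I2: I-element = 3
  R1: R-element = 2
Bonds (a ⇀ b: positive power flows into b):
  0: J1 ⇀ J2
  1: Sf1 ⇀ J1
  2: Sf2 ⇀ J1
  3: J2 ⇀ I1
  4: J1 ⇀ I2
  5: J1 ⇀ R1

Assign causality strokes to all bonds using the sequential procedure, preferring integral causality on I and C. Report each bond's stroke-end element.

b1 |Sf1  (source Sf1 imposes f)
b2 |Sf2  (Sf2 fixes flow; stroke at Sf2)
b3 |I1  (I1 integral (f out))
b0 |J2  (J2 flow already set via bond 3)
b4 |I2  (prefer integral on I2)
b5 |J1  (J1: last free bond brings effort in)

b0 →J2
b1 →Sf1
b2 →Sf2
b3 →I1
b4 →I2
b5 →J1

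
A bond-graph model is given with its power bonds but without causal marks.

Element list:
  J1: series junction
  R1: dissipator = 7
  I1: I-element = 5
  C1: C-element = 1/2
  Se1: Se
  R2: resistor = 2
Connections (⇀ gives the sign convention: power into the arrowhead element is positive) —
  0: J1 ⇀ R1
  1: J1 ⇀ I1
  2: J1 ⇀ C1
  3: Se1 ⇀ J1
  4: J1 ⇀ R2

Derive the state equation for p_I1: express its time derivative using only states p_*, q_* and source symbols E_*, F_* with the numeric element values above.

bond 3 stroke at J1  (Se1 fixes effort; stroke away)
bond 1 stroke at I1  (prefer integral on I1)
bond 0 stroke at J1  (common-f at J1 fixed by 1)
bond 2 stroke at J1  (common-f at J1 fixed by 1)
bond 4 stroke at J1  (common-f at J1 fixed by 1)

dp_I1/dt = E_Se1 - 9*p_I1/5 - 2*q_C1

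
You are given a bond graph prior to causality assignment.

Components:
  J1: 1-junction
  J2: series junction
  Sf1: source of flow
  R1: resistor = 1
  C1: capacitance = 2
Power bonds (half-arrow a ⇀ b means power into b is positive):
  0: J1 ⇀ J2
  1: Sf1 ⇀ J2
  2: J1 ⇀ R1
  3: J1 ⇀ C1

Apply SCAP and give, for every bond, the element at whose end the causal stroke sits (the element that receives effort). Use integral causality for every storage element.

β1 stroke→Sf1  (Sf1 fixes flow; stroke at Sf1)
β0 stroke→J2  (common-f at J2 fixed by 1)
β2 stroke→J1  (J1: bond 0 brought flow, rest push out)
β3 stroke→J1  (common-f at J1 fixed by 0)

b0 |J2
b1 |Sf1
b2 |J1
b3 |J1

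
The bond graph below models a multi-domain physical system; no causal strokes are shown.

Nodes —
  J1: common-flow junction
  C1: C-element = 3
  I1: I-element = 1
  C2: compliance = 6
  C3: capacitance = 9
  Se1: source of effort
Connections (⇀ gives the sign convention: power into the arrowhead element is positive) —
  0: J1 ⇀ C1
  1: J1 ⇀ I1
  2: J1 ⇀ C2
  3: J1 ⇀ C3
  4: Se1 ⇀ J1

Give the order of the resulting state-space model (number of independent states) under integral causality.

4  (C1, C2, C3, I1 all integral)

β4 stroke at J1  (Se1: effort source, stroke at far end)
β0 stroke at J1  (C1 integral (e out))
β1 stroke at I1  (I1 outputs flow p/I1)
β2 stroke at J1  (common-f at J1 fixed by 1)
β3 stroke at J1  (1-jn J1 has f-setter on 1)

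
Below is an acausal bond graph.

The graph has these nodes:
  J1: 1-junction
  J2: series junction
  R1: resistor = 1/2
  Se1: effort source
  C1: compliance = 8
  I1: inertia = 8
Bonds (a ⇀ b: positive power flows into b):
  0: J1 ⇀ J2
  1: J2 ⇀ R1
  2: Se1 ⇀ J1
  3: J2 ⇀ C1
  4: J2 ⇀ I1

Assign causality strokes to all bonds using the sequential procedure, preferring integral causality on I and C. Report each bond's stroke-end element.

β2 →J1  (Se1 (Se) sets effort on bond)
β0 →J2  (closing 1-jn rule on J1)
β3 →J2  (C1 outputs effort q/C1)
β4 →I1  (I1: I, integral causality)
β1 →J2  (1-jn J2 has f-setter on 4)

#0 stroke at J2
#1 stroke at J2
#2 stroke at J1
#3 stroke at J2
#4 stroke at I1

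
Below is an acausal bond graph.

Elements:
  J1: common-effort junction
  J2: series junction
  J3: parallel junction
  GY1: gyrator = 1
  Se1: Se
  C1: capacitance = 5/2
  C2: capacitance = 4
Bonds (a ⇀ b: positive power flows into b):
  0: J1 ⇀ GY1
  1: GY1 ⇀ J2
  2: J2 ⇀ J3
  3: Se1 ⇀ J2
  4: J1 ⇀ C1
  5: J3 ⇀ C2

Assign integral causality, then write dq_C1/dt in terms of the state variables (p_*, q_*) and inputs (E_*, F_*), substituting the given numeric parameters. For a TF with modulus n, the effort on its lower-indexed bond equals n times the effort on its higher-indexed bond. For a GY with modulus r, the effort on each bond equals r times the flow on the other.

b3 →J2  (Se1 fixes effort; stroke away)
b4 →J1  (prefer integral on C1)
b0 →GY1  (0-jn J1 has e-setter on 4)
b1 →GY1  (through GY1, causality inverts; strokes same side of GY1)
b2 →J2  (J2 flow already set via bond 1)
b5 →J3  (J3: last free bond brings effort in)

dq_C1/dt = E_Se1 - q_C2/4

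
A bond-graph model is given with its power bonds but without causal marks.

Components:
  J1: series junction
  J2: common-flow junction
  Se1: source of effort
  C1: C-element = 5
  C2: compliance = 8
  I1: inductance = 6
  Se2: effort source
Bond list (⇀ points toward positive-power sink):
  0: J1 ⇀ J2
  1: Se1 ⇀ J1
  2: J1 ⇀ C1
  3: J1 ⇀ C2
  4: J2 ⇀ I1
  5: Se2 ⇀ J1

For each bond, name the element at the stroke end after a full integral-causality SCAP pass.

bond 0 →J2
bond 1 →J1
bond 2 →J1
bond 3 →J1
bond 4 →I1
bond 5 →J1

bond 1 |J1  (source Se1 imposes e)
bond 5 |J1  (Se2: effort source, stroke at far end)
bond 2 |J1  (prefer integral on C1)
bond 3 |J1  (prefer integral on C2)
bond 0 |J2  (J1 needs exactly one f-in)
bond 4 |I1  (closing 1-jn rule on J2)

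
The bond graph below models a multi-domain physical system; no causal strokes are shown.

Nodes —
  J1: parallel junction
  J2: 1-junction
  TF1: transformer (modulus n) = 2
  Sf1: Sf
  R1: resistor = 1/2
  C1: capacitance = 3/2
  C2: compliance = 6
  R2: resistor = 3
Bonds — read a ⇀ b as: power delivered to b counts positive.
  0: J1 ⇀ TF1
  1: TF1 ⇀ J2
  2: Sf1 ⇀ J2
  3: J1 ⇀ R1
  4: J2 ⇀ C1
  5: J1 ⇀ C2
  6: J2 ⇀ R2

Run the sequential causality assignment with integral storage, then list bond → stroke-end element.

#0 stroke at TF1
#1 stroke at J2
#2 stroke at Sf1
#3 stroke at R1
#4 stroke at J2
#5 stroke at J1
#6 stroke at J2

β2 stroke at Sf1  (source Sf1 imposes f)
β1 stroke at J2  (1-jn J2 has f-setter on 2)
β4 stroke at J2  (J2: bond 2 brought flow, rest push out)
β6 stroke at J2  (1-jn J2 has f-setter on 2)
β0 stroke at TF1  (TF1: transformer flips bond 1)
β5 stroke at J1  (C2 integral (e out))
β3 stroke at R1  (J1: bond 5 brought effort, rest push out)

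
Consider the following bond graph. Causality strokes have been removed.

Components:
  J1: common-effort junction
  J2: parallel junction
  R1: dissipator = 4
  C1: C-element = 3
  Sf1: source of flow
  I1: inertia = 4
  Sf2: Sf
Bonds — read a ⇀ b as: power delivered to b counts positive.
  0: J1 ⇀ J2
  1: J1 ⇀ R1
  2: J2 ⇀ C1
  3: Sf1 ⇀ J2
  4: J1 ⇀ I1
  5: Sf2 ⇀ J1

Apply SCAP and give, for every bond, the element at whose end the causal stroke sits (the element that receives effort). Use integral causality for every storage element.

b3 stroke at Sf1  (Sf1 (Sf) sets flow on bond)
b5 stroke at Sf2  (Sf2 fixes flow; stroke at Sf2)
b2 stroke at J2  (C1 integral (e out))
b0 stroke at J1  (J2 effort already set via bond 2)
b1 stroke at R1  (0-jn J1 has e-setter on 0)
b4 stroke at I1  (J1 effort already set via bond 0)

b0 |J1
b1 |R1
b2 |J2
b3 |Sf1
b4 |I1
b5 |Sf2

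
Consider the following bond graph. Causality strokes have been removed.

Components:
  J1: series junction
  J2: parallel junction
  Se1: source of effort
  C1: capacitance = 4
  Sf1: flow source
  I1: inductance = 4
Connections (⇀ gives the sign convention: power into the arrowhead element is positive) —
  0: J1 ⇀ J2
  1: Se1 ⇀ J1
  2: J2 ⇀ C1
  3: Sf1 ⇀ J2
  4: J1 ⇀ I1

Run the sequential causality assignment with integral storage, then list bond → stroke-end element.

b1 stroke at J1  (source Se1 imposes e)
b3 stroke at Sf1  (Sf1 (Sf) sets flow on bond)
b2 stroke at J2  (C1 integral (e out))
b0 stroke at J1  (common-e at J2 fixed by 2)
b4 stroke at I1  (only one flow-in slot at J1)

b0 stroke at J1
b1 stroke at J1
b2 stroke at J2
b3 stroke at Sf1
b4 stroke at I1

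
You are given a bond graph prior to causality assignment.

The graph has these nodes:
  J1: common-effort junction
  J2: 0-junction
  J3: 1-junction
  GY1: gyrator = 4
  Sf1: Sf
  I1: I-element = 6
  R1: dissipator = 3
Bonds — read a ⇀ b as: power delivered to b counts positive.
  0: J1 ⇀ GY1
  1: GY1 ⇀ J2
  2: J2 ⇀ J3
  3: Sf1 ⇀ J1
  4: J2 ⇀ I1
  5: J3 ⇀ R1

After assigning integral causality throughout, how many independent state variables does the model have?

1  (I1 all integral)

#3 →Sf1  (Sf1 (Sf) sets flow on bond)
#0 →J1  (J1 needs exactly one e-in)
#1 →J2  (GY1: gyrator matches bond 0)
#2 →J3  (J2: bond 1 brought effort, rest push out)
#4 →I1  (0-jn J2 has e-setter on 1)
#5 →R1  (closing 1-jn rule on J3)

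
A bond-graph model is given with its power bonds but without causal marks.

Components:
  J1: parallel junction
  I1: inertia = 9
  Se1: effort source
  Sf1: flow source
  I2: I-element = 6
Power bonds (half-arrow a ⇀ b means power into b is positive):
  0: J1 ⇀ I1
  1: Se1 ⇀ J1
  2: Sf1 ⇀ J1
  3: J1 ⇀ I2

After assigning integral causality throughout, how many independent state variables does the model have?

bond 1 stroke at J1  (Se1 (Se) sets effort on bond)
bond 2 stroke at Sf1  (Sf1: flow source, stroke at near end)
bond 0 stroke at I1  (J1 effort already set via bond 1)
bond 3 stroke at I2  (J1: bond 1 brought effort, rest push out)

2  (I1, I2 all integral)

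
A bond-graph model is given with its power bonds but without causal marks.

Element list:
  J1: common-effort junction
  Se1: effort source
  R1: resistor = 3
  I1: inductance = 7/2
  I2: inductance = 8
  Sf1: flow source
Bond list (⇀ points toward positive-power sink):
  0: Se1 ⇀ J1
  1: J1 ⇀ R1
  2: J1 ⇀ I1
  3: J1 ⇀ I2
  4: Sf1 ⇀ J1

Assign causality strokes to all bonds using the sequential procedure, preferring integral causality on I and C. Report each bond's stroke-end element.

b0 →J1
b1 →R1
b2 →I1
b3 →I2
b4 →Sf1

bond 0 |J1  (Se1: effort source, stroke at far end)
bond 4 |Sf1  (Sf1 (Sf) sets flow on bond)
bond 1 |R1  (common-e at J1 fixed by 0)
bond 2 |I1  (J1: bond 0 brought effort, rest push out)
bond 3 |I2  (J1 effort already set via bond 0)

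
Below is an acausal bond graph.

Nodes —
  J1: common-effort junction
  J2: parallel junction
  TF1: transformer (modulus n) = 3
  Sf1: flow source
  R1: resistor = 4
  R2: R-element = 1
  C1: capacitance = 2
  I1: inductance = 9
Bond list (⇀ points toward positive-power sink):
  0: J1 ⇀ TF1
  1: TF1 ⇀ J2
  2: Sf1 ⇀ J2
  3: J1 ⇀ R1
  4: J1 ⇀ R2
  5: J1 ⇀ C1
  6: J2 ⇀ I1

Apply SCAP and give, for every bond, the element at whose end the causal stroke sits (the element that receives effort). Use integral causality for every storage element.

bond 2 stroke→Sf1  (Sf1: flow source, stroke at near end)
bond 5 stroke→J1  (C1 outputs effort q/C1)
bond 0 stroke→TF1  (0-jn J1 has e-setter on 5)
bond 3 stroke→R1  (0-jn J1 has e-setter on 5)
bond 4 stroke→R2  (J1 effort already set via bond 5)
bond 1 stroke→J2  (through TF1, causality passes straight; one stroke at TF1)
bond 6 stroke→I1  (common-e at J2 fixed by 1)

b0 →TF1
b1 →J2
b2 →Sf1
b3 →R1
b4 →R2
b5 →J1
b6 →I1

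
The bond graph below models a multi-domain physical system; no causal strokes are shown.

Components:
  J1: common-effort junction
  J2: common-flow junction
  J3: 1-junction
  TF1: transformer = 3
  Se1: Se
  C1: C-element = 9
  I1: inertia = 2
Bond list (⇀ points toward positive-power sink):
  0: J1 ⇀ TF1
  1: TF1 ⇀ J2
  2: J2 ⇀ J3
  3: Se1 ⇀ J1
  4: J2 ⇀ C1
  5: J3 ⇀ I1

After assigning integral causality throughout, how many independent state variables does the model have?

b3 |J1  (Se1 (Se) sets effort on bond)
b0 |TF1  (J1: bond 3 brought effort, rest push out)
b1 |J2  (TF1: transformer flips bond 0)
b4 |J2  (C1 integral (e out))
b2 |J3  (J2 needs exactly one f-in)
b5 |I1  (J3: last free bond brings flow in)

2  (C1, I1 all integral)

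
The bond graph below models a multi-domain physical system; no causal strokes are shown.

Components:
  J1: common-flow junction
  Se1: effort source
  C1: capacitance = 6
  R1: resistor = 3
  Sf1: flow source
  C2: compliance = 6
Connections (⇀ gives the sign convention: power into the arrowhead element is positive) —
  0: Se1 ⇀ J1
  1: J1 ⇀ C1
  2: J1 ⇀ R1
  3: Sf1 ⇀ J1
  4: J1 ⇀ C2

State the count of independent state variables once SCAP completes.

2  (C1, C2 all integral)

b0 →J1  (Se1 fixes effort; stroke away)
b3 →Sf1  (source Sf1 imposes f)
b1 →J1  (J1: bond 3 brought flow, rest push out)
b2 →J1  (1-jn J1 has f-setter on 3)
b4 →J1  (J1 flow already set via bond 3)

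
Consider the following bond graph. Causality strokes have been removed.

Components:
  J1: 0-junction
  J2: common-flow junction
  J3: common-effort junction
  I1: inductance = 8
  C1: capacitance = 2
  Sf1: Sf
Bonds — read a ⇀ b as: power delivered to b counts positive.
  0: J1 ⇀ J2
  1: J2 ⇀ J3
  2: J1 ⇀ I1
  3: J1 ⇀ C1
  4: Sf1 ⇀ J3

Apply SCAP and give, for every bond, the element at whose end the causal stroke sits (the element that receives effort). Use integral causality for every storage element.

bond 0 |J2
bond 1 |J3
bond 2 |I1
bond 3 |J1
bond 4 |Sf1

#4 →Sf1  (source Sf1 imposes f)
#1 →J3  (closing 0-jn rule on J3)
#0 →J2  (J2: bond 1 brought flow, rest push out)
#2 →I1  (I1: I, integral causality)
#3 →J1  (J1: last free bond brings effort in)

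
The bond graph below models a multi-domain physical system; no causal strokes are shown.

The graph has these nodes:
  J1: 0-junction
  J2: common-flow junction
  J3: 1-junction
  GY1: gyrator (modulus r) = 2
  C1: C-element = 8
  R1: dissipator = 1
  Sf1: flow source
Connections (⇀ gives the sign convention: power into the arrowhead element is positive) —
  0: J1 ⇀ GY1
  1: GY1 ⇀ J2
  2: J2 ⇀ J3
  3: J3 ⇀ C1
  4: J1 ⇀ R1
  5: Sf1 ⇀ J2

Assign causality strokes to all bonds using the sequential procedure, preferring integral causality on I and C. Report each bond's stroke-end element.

bond 0 stroke at J1
bond 1 stroke at J2
bond 2 stroke at J2
bond 3 stroke at J3
bond 4 stroke at R1
bond 5 stroke at Sf1

bond 5 stroke→Sf1  (Sf1 (Sf) sets flow on bond)
bond 1 stroke→J2  (J2: bond 5 brought flow, rest push out)
bond 2 stroke→J2  (J2 flow already set via bond 5)
bond 3 stroke→J3  (J3: bond 2 brought flow, rest push out)
bond 0 stroke→J1  (GY GY1: same side as bond 1)
bond 4 stroke→R1  (0-jn J1 has e-setter on 0)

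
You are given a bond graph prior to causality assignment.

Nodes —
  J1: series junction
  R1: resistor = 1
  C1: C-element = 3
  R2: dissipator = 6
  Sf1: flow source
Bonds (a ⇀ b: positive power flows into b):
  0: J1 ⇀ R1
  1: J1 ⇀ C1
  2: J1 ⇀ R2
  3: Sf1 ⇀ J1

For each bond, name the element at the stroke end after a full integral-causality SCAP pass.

b3 |Sf1  (Sf1: flow source, stroke at near end)
b0 |J1  (common-f at J1 fixed by 3)
b1 |J1  (J1 flow already set via bond 3)
b2 |J1  (J1 flow already set via bond 3)

bond 0 stroke→J1
bond 1 stroke→J1
bond 2 stroke→J1
bond 3 stroke→Sf1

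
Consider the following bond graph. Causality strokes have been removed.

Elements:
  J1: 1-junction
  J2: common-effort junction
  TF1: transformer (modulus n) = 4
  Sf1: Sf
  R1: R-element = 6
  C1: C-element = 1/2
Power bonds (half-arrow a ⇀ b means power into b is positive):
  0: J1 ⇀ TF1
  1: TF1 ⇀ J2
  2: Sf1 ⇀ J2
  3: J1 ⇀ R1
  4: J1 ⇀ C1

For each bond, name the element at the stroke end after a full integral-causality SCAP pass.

β2 |Sf1  (source Sf1 imposes f)
β1 |J2  (only one effort-in slot at J2)
β0 |TF1  (TF1 one-in-one-out from 1)
β3 |J1  (1-jn J1 has f-setter on 0)
β4 |J1  (1-jn J1 has f-setter on 0)

b0 stroke at TF1
b1 stroke at J2
b2 stroke at Sf1
b3 stroke at J1
b4 stroke at J1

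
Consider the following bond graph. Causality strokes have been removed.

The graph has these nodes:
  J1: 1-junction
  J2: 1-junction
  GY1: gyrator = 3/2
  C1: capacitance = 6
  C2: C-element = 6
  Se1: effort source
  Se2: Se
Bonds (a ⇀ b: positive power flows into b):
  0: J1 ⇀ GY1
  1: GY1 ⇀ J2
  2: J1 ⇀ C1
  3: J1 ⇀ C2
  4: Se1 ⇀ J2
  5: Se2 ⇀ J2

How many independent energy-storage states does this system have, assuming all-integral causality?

bond 4 stroke→J2  (source Se1 imposes e)
bond 5 stroke→J2  (source Se2 imposes e)
bond 1 stroke→GY1  (J2 needs exactly one f-in)
bond 0 stroke→GY1  (GY GY1: same side as bond 1)
bond 2 stroke→J1  (J1 flow already set via bond 0)
bond 3 stroke→J1  (J1 flow already set via bond 0)

2  (C1, C2 all integral)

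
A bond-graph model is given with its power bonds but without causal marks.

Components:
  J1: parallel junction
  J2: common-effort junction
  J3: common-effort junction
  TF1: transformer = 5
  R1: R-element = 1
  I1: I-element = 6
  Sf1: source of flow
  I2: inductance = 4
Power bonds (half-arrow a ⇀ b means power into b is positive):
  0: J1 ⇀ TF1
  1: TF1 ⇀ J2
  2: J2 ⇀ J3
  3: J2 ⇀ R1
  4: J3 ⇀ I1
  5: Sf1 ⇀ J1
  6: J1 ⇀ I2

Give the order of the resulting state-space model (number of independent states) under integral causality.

β5 →Sf1  (Sf1 fixes flow; stroke at Sf1)
β4 →I1  (I1 integral (f out))
β2 →J3  (closing 0-jn rule on J3)
β6 →I2  (prefer integral on I2)
β0 →J1  (closing 0-jn rule on J1)
β1 →TF1  (TF1 one-in-one-out from 0)
β3 →J2  (closing 0-jn rule on J2)

2  (I1, I2 all integral)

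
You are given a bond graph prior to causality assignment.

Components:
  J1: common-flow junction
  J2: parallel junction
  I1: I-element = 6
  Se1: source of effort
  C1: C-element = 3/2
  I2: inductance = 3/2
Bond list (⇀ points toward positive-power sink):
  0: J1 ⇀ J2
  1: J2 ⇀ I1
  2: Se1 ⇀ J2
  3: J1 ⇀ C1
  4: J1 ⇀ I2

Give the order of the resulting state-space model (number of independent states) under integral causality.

3  (C1, I1, I2 all integral)

β2 stroke at J2  (Se1: effort source, stroke at far end)
β0 stroke at J1  (J2: bond 2 brought effort, rest push out)
β1 stroke at I1  (common-e at J2 fixed by 2)
β3 stroke at J1  (C1 integral (e out))
β4 stroke at I2  (J1 needs exactly one f-in)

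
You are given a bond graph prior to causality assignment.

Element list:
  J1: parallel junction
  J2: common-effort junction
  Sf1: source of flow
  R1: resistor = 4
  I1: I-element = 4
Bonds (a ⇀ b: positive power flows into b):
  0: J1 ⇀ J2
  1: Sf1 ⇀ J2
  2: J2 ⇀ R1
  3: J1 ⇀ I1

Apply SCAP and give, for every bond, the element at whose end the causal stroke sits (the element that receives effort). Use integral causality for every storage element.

β1 stroke→Sf1  (Sf1: flow source, stroke at near end)
β3 stroke→I1  (I1: I, integral causality)
β0 stroke→J1  (closing 0-jn rule on J1)
β2 stroke→J2  (closing 0-jn rule on J2)

β0 →J1
β1 →Sf1
β2 →J2
β3 →I1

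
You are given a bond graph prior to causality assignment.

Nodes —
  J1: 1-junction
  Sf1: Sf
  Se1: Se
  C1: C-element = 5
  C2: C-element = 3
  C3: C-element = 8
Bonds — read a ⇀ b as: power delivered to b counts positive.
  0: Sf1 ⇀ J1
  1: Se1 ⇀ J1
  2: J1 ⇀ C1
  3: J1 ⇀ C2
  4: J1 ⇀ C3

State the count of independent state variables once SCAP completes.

3  (C1, C2, C3 all integral)

b0 stroke at Sf1  (Sf1: flow source, stroke at near end)
b1 stroke at J1  (Se1 (Se) sets effort on bond)
b2 stroke at J1  (1-jn J1 has f-setter on 0)
b3 stroke at J1  (common-f at J1 fixed by 0)
b4 stroke at J1  (common-f at J1 fixed by 0)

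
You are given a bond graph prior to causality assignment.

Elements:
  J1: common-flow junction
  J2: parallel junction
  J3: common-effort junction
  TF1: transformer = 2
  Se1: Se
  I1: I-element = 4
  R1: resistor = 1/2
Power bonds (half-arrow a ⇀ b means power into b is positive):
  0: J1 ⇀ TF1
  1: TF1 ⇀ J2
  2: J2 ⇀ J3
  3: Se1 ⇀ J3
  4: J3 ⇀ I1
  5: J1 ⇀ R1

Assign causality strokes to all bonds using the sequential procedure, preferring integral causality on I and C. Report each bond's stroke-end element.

b3 stroke at J3  (source Se1 imposes e)
b2 stroke at J2  (0-jn J3 has e-setter on 3)
b4 stroke at I1  (common-e at J3 fixed by 3)
b1 stroke at TF1  (0-jn J2 has e-setter on 2)
b0 stroke at J1  (TF1: transformer flips bond 1)
b5 stroke at R1  (J1: last free bond brings flow in)

β0 →J1
β1 →TF1
β2 →J2
β3 →J3
β4 →I1
β5 →R1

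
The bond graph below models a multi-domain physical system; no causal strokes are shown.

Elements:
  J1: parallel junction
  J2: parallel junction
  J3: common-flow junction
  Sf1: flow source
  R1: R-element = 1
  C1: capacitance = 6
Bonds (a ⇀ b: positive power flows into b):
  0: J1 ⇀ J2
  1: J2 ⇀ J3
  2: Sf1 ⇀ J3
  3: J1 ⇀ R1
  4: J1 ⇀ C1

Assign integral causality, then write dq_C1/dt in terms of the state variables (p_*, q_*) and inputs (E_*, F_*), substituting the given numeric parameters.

b2 stroke at Sf1  (Sf1 fixes flow; stroke at Sf1)
b1 stroke at J3  (J3 flow already set via bond 2)
b0 stroke at J2  (J2: last free bond brings effort in)
b4 stroke at J1  (C1 outputs effort q/C1)
b3 stroke at R1  (J1 effort already set via bond 4)

dq_C1/dt = -F_Sf1 - q_C1/6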